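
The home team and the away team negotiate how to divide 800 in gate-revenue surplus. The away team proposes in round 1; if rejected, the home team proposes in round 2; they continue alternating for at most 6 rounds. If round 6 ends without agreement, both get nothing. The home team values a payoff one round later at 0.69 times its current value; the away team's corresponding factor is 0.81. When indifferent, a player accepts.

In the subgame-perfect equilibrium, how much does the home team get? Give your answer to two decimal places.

Round 6 (the home team proposes): the away team will accept anything ≥ 0, so the home team offers 0 and keeps 800.
Round 5 (the away team proposes): the home team can get 800 next round, worth 0.69 × 800 = 552 now; the away team offers that and keeps 248.
Round 4 (the home team proposes): the away team can get 248 next round, worth 0.81 × 248 = 200.88 now, so the home team offers 200.88, keeping 599.12.
Round 3 (the away team proposes): the home team can get 599.12 next round, worth 0.69 × 599.12 = 413.3928 now; the away team offers that and keeps 386.6072.
Round 2 (the home team proposes): the away team can get 386.6072 next round, worth 0.81 × 386.6072 = 313.151832 now, so the home team offers 313.151832, keeping 486.848168.
Round 1 (the away team proposes): the home team can get 486.848168 next round, worth 0.69 × 486.848168 = 335.92523592 now, so the away team offers 335.92523592, keeping 464.07476408.

335.93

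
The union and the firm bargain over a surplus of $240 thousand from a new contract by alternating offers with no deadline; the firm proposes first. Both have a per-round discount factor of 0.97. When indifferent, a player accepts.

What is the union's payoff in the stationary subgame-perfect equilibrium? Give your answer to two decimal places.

118.17

In a stationary SPE each proposer offers the other exactly their discounted continuation value.
If the firm keeps x when proposing and the union keeps y when proposing, then x = 240 − 0.97y and y = 240 − 0.97x.
Solving: x = 240(1 − 0.97) / (1 − 0.97·0.97) = 7.2 / 0.0591 ≈ 121.8274.
The union gets 240 − 121.8274 ≈ 118.1726.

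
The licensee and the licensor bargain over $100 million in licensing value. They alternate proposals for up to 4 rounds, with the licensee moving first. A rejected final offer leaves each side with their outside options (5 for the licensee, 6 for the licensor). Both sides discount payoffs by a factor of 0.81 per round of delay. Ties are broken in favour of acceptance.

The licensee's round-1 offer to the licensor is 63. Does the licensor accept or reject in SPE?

Reject

Work out the licensor's continuation value if the offer is rejected.
Round 4 (the licensor proposes): the licensee gets 5 if talks fail, so the licensor offers 5 and keeps 95.
Round 3 (the licensee proposes): the licensor can get 95 next round, worth 0.81 × 95 = 76.95 now, so the licensee offers 76.95, keeping 23.05.
Round 2 (the licensor proposes): the licensee can get 23.05 next round, worth 0.81 × 23.05 = 18.6705 now, so the licensor offers 18.6705, keeping 81.3295.
So by rejecting in round 1, the licensor gets 81.3295 next round, worth 0.81 × 81.3295 = 65.876895 now.
Offer 63 < 65.876895, so the licensor rejects.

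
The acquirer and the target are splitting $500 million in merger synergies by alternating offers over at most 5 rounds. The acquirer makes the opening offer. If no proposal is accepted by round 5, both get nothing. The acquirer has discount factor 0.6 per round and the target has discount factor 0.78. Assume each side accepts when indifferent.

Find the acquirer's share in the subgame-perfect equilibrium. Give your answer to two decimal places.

270.99

Round 5 (the acquirer proposes): the target will accept anything ≥ 0, so the acquirer offers 0 and keeps 500.
Round 4 (the target proposes): the acquirer can get 500 next round, worth 0.6 × 500 = 300 now, so the target offers 300, keeping 200.
Round 3 (the acquirer proposes): the target can get 200 next round, worth 0.78 × 200 = 156 now; the acquirer offers that and keeps 344.
Round 2 (the target proposes): the acquirer can get 344 next round, worth 0.6 × 344 = 206.4 now, so the target offers 206.4, keeping 293.6.
Round 1 (the acquirer proposes): the target can get 293.6 next round, worth 0.78 × 293.6 = 229.008 now. The acquirer offers 229.008 and keeps 500 − 229.008 = 270.992.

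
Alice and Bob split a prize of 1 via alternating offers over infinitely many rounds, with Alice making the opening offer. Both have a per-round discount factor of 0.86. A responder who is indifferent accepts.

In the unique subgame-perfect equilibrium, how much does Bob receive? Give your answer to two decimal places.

Let x be Alice's share when Alice proposes and y be Bob's share when Bob proposes.
Bob accepts iff offered ≥ 0.86·y, so x = 1 − 0.86y. Symmetrically y = 1 − 0.86x.
Substituting: x = 1 − 0.86(1 − 0.86x), giving x(1 − 0.86·0.86) = 1(1 − 0.86).
So x = 1 × 0.14 / 0.2604 ≈ 0.5376, and Bob receives 1 − x ≈ 0.4624.

0.46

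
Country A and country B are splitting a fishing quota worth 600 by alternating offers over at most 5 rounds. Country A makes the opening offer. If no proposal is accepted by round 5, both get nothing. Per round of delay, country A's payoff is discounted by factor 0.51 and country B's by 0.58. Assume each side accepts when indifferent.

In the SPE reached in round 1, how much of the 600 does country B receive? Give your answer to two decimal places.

By backward induction:
Round 5 (country A proposes): rejection yields 0 for country B; country A offers 0 and keeps 600.
Round 4 (country B proposes): country A can get 600 next round, worth 0.51 × 600 = 306 now. Country B offers 306 and keeps 600 − 306 = 294.
Round 3 (country A proposes): country B can get 294 next round, worth 0.58 × 294 = 170.52 now. Country A offers 170.52 and keeps 600 − 170.52 = 429.48.
Round 2 (country B proposes): country A can get 429.48 next round, worth 0.51 × 429.48 = 219.0348 now; country B offers that and keeps 380.9652.
Round 1 (country A proposes): country B can get 380.9652 next round, worth 0.58 × 380.9652 = 220.959816 now, so country A offers 220.959816, keeping 379.040184.

220.96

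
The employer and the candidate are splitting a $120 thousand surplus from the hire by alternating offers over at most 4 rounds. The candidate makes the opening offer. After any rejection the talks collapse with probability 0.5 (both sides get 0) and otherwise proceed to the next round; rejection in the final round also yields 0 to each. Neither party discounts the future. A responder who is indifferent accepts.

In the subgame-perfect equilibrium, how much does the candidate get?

75

By backward induction:
Round 4 (the employer proposes): the candidate will accept anything ≥ 0, so the employer offers 0 and keeps 120.
Round 3 (the candidate proposes): rejecting gives the employer an expected 0.5 × 120 = 60, so the candidate offers 60, keeping 60.
Round 2 (the employer proposes): rejecting gives the candidate an expected 0.5 × 60 = 30. The employer offers 30 and keeps 120 − 30 = 90.
Round 1 (the candidate proposes): rejecting gives the employer an expected 0.5 × 90 = 45; the candidate offers that and keeps 75.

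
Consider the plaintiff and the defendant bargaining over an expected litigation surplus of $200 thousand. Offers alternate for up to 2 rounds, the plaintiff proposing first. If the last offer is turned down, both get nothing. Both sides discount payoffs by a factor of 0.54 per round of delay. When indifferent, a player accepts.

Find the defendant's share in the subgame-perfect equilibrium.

108

Round 2 (the defendant proposes): rejection yields 0 for the plaintiff; the defendant offers 0 and keeps 200.
Round 1 (the plaintiff proposes): the defendant can get 200 next round, worth 0.54 × 200 = 108 now. The plaintiff offers 108 and keeps 200 − 108 = 92.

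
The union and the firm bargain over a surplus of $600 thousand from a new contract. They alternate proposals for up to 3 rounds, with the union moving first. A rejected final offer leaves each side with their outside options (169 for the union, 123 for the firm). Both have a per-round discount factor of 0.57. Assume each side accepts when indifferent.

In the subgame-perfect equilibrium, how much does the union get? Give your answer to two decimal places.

412.98

Round 3 (the union proposes): the firm gets 123 if talks fail, so the union offers 123 and keeps 477.
Round 2 (the firm proposes): the union can get 477 next round, worth 0.57 × 477 = 271.89 now. The firm offers 271.89 and keeps 600 − 271.89 = 328.11.
Round 1 (the union proposes): the firm can get 328.11 next round, worth 0.57 × 328.11 = 187.0227 now; the union offers that and keeps 412.9773.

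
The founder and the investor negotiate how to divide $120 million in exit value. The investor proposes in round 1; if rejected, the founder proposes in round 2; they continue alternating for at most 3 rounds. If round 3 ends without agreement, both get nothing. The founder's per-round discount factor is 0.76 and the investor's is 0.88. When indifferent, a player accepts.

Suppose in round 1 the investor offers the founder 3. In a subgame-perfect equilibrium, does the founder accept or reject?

Round 3 (the investor proposes): the founder will accept anything ≥ 0, so the investor offers 0 and keeps 120.
Round 2 (the founder proposes): the investor can get 120 next round, worth 0.88 × 120 = 105.6 now, so the founder offers 105.6, keeping 14.4.
So by rejecting in round 1, the founder gets 14.4 next round, worth 0.76 × 14.4 = 10.944 now.
Offer 3 < 10.944, so the founder rejects.

Reject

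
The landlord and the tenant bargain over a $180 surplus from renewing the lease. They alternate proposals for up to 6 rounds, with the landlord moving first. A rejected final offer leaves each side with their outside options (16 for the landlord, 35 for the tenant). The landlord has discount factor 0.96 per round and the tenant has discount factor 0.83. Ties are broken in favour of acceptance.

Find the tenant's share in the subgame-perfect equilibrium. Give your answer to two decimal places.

Solve by backward induction from round 6.
Round 6 (the tenant proposes): the landlord gets 16 if talks fail, so the tenant offers 16 and keeps 164.
Round 5 (the landlord proposes): the tenant can get 164 next round, worth 0.83 × 164 = 136.12 now. The landlord offers 136.12 and keeps 180 − 136.12 = 43.88.
Round 4 (the tenant proposes): the landlord can get 43.88 next round, worth 0.96 × 43.88 = 42.1248 now. The tenant offers 42.1248 and keeps 180 − 42.1248 = 137.8752.
Round 3 (the landlord proposes): the tenant can get 137.8752 next round, worth 0.83 × 137.8752 = 114.436416 now, so the landlord offers 114.436416, keeping 65.563584.
Round 2 (the tenant proposes): the landlord can get 65.563584 next round, worth 0.96 × 65.563584 = 62.94104064 now; the tenant offers that and keeps 117.05895936.
Round 1 (the landlord proposes): the tenant can get 117.05895936 next round, worth 0.83 × 117.05895936 = 97.1589362688 now. The landlord offers 97.1589362688 and keeps 180 − 97.1589362688 = 82.8410637312.

97.16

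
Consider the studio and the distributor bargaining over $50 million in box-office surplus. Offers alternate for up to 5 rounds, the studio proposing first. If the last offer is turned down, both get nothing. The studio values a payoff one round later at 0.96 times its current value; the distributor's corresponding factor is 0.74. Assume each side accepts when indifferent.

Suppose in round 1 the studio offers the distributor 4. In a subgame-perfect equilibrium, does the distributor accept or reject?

Accept

Round 5 (the studio proposes): the distributor will accept anything ≥ 0, so the studio offers 0 and keeps 50.
Round 4 (the distributor proposes): the studio can get 50 next round, worth 0.96 × 50 = 48 now, so the distributor offers 48, keeping 2.
Round 3 (the studio proposes): the distributor can get 2 next round, worth 0.74 × 2 = 1.48 now; the studio offers that and keeps 48.52.
Round 2 (the distributor proposes): the studio can get 48.52 next round, worth 0.96 × 48.52 = 46.5792 now, so the distributor offers 46.5792, keeping 3.4208.
So by rejecting in round 1, the distributor gets 3.4208 next round, worth 0.74 × 3.4208 = 2.531392 now.
Offer 4 ≥ 2.531392, so the distributor accepts.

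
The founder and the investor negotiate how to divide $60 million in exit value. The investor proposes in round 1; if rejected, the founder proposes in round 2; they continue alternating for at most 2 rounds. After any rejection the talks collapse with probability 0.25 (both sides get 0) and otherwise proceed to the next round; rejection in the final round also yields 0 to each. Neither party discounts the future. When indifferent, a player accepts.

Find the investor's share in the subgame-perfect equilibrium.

By backward induction:
Round 2 (the founder proposes): the investor will accept anything ≥ 0, so the founder offers 0 and keeps 60.
Round 1 (the investor proposes): rejecting gives the founder an expected 0.75 × 60 = 45, so the investor offers 45, keeping 15.

15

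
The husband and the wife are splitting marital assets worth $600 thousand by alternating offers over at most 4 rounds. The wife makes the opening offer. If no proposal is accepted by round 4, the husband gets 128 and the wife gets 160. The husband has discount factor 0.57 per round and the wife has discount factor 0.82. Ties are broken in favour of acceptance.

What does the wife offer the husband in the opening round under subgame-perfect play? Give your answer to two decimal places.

Round 4 (the husband proposes): the wife gets 160 if talks fail, so the husband offers 160 and keeps 440.
Round 3 (the wife proposes): the husband can get 440 next round, worth 0.57 × 440 = 250.8 now; the wife offers that and keeps 349.2.
Round 2 (the husband proposes): the wife can get 349.2 next round, worth 0.82 × 349.2 = 286.344 now, so the husband offers 286.344, keeping 313.656.
Round 1 (the wife proposes): the husband can get 313.656 next round, worth 0.57 × 313.656 = 178.78392 now, so the wife offers 178.78392, keeping 421.21608.

178.78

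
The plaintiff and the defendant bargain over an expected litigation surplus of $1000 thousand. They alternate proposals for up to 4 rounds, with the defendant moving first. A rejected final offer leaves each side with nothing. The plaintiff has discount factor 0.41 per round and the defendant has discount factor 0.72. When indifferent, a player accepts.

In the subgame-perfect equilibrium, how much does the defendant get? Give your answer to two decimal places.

764.17

By backward induction:
Round 4 (the plaintiff proposes): rejection yields 0 for the defendant; the plaintiff offers 0 and keeps 1000.
Round 3 (the defendant proposes): the plaintiff can get 1000 next round, worth 0.41 × 1000 = 410 now. The defendant offers 410 and keeps 1000 − 410 = 590.
Round 2 (the plaintiff proposes): the defendant can get 590 next round, worth 0.72 × 590 = 424.8 now, so the plaintiff offers 424.8, keeping 575.2.
Round 1 (the defendant proposes): the plaintiff can get 575.2 next round, worth 0.41 × 575.2 = 235.832 now, so the defendant offers 235.832, keeping 764.168.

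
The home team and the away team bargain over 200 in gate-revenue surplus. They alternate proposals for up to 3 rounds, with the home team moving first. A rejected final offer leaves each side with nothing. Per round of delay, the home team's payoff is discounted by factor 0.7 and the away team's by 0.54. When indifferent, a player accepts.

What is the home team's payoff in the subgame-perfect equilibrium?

Solve by backward induction from round 3.
Round 3 (the home team proposes): the away team will accept anything ≥ 0, so the home team offers 0 and keeps 200.
Round 2 (the away team proposes): the home team can get 200 next round, worth 0.7 × 200 = 140 now. The away team offers 140 and keeps 200 − 140 = 60.
Round 1 (the home team proposes): the away team can get 60 next round, worth 0.54 × 60 = 32.4 now; the home team offers that and keeps 167.6.

167.6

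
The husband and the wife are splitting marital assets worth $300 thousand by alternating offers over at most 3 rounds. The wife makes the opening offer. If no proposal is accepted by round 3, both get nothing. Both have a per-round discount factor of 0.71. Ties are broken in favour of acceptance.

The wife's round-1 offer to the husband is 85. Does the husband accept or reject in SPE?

Round 3 (the wife proposes): rejection yields 0 for the husband; the wife offers 0 and keeps 300.
Round 2 (the husband proposes): the wife can get 300 next round, worth 0.71 × 300 = 213 now, so the husband offers 213, keeping 87.
So by rejecting in round 1, the husband gets 87 next round, worth 0.71 × 87 = 61.77 now.
Offer 85 ≥ 61.77, so the husband accepts.

Accept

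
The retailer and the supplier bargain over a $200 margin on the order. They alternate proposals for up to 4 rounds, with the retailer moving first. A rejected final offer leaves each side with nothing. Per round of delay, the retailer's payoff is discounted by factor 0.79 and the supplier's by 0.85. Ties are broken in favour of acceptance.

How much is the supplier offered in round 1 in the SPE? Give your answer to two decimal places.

Round 4 (the supplier proposes): rejection yields 0 for the retailer; the supplier offers 0 and keeps 200.
Round 3 (the retailer proposes): the supplier can get 200 next round, worth 0.85 × 200 = 170 now. The retailer offers 170 and keeps 200 − 170 = 30.
Round 2 (the supplier proposes): the retailer can get 30 next round, worth 0.79 × 30 = 23.7 now. The supplier offers 23.7 and keeps 200 − 23.7 = 176.3.
Round 1 (the retailer proposes): the supplier can get 176.3 next round, worth 0.85 × 176.3 = 149.855 now; the retailer offers that and keeps 50.145.

149.86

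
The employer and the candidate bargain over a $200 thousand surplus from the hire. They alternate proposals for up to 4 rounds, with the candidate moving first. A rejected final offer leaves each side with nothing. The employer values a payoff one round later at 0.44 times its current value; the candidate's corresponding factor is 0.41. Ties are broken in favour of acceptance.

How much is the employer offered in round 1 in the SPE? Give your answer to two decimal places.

67.80

Round 4 (the employer proposes): rejection yields 0 for the candidate; the employer offers 0 and keeps 200.
Round 3 (the candidate proposes): the employer can get 200 next round, worth 0.44 × 200 = 88 now; the candidate offers that and keeps 112.
Round 2 (the employer proposes): the candidate can get 112 next round, worth 0.41 × 112 = 45.92 now, so the employer offers 45.92, keeping 154.08.
Round 1 (the candidate proposes): the employer can get 154.08 next round, worth 0.44 × 154.08 = 67.7952 now; the candidate offers that and keeps 132.2048.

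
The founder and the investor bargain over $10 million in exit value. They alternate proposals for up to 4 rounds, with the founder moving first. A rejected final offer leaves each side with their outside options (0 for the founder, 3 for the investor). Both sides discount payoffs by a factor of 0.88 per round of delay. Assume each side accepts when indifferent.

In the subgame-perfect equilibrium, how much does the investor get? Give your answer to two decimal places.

Work backward from the last round.
Round 4 (the investor proposes): the founder will accept anything ≥ 0, so the investor offers 0 and keeps 10.
Round 3 (the founder proposes): the investor can get 10 next round, worth 0.88 × 10 = 8.8 now. The founder offers 8.8 and keeps 10 − 8.8 = 1.2.
Round 2 (the investor proposes): the founder can get 1.2 next round, worth 0.88 × 1.2 = 1.056 now, so the investor offers 1.056, keeping 8.944.
Round 1 (the founder proposes): the investor can get 8.944 next round, worth 0.88 × 8.944 = 7.87072 now, so the founder offers 7.87072, keeping 2.12928.

7.87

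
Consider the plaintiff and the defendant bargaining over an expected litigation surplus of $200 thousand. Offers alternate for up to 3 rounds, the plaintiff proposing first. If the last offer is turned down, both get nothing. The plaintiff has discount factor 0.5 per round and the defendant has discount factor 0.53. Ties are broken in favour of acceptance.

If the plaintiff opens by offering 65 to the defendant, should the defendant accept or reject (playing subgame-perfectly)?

Work out the defendant's continuation value if the offer is rejected.
Round 3 (the plaintiff proposes): the defendant will accept anything ≥ 0, so the plaintiff offers 0 and keeps 200.
Round 2 (the defendant proposes): the plaintiff can get 200 next round, worth 0.5 × 200 = 100 now; the defendant offers that and keeps 100.
So by rejecting in round 1, the defendant gets 100 next round, worth 0.53 × 100 = 53 now.
Offer 65 ≥ 53, so the defendant accepts.

Accept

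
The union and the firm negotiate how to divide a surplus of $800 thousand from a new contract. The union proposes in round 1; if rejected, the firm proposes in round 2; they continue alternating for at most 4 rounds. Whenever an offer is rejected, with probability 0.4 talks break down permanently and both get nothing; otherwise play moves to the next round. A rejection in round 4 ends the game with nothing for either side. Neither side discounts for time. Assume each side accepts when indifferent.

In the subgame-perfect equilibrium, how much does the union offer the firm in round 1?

By backward induction:
Round 4 (the firm proposes): rejection yields 0 for the union; the firm offers 0 and keeps 800.
Round 3 (the union proposes): rejecting gives the firm an expected 0.6 × 800 = 480, so the union offers 480, keeping 320.
Round 2 (the firm proposes): rejecting gives the union an expected 0.6 × 320 = 192; the firm offers that and keeps 608.
Round 1 (the union proposes): rejecting gives the firm an expected 0.6 × 608 = 364.8, so the union offers 364.8, keeping 435.2.

364.8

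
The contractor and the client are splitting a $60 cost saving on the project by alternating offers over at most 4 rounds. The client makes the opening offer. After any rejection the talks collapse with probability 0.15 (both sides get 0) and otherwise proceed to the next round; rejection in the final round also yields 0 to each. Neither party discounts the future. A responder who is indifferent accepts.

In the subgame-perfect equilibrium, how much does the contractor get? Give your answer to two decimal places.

44.50

Round 4 (the contractor proposes): rejection yields 0 for the client; the contractor offers 0 and keeps 60.
Round 3 (the client proposes): rejecting gives the contractor an expected 0.85 × 60 = 51. The client offers 51 and keeps 60 − 51 = 9.
Round 2 (the contractor proposes): rejecting gives the client an expected 0.85 × 9 = 7.65; the contractor offers that and keeps 52.35.
Round 1 (the client proposes): rejecting gives the contractor an expected 0.85 × 52.35 = 44.4975. The client offers 44.4975 and keeps 60 − 44.4975 = 15.5025.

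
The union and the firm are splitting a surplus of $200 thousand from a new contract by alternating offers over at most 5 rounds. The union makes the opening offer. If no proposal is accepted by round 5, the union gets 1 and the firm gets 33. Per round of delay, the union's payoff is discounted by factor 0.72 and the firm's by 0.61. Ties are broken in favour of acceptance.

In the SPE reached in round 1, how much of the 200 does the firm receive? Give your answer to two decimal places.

55.53

Round 5 (the union proposes): the firm gets 33 if talks fail, so the union offers 33 and keeps 167.
Round 4 (the firm proposes): the union can get 167 next round, worth 0.72 × 167 = 120.24 now. The firm offers 120.24 and keeps 200 − 120.24 = 79.76.
Round 3 (the union proposes): the firm can get 79.76 next round, worth 0.61 × 79.76 = 48.6536 now. The union offers 48.6536 and keeps 200 − 48.6536 = 151.3464.
Round 2 (the firm proposes): the union can get 151.3464 next round, worth 0.72 × 151.3464 = 108.969408 now, so the firm offers 108.969408, keeping 91.030592.
Round 1 (the union proposes): the firm can get 91.030592 next round, worth 0.61 × 91.030592 = 55.52866112 now, so the union offers 55.52866112, keeping 144.47133888.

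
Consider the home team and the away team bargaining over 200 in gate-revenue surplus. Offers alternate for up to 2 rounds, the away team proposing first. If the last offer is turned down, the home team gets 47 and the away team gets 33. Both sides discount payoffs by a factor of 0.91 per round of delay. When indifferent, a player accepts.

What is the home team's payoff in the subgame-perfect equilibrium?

151.97

Solve by backward induction from round 2.
Round 2 (the home team proposes): the away team gets 33 if talks fail, so the home team offers 33 and keeps 167.
Round 1 (the away team proposes): the home team can get 167 next round, worth 0.91 × 167 = 151.97 now; the away team offers that and keeps 48.03.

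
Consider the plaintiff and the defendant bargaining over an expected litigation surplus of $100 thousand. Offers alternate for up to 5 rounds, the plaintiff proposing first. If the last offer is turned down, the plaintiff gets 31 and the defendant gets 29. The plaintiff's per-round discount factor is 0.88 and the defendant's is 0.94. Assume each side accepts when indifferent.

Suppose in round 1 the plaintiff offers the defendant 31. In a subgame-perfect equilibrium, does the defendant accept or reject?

Round 5 (the plaintiff proposes): the defendant gets 29 if talks fail, so the plaintiff offers 29 and keeps 71.
Round 4 (the defendant proposes): the plaintiff can get 71 next round, worth 0.88 × 71 = 62.48 now. The defendant offers 62.48 and keeps 100 − 62.48 = 37.52.
Round 3 (the plaintiff proposes): the defendant can get 37.52 next round, worth 0.94 × 37.52 = 35.2688 now. The plaintiff offers 35.2688 and keeps 100 − 35.2688 = 64.7312.
Round 2 (the defendant proposes): the plaintiff can get 64.7312 next round, worth 0.88 × 64.7312 = 56.963456 now; the defendant offers that and keeps 43.036544.
So by rejecting in round 1, the defendant gets 43.036544 next round, worth 0.94 × 43.036544 = 40.45435136 now.
Offer 31 < 40.45435136, so the defendant rejects.

Reject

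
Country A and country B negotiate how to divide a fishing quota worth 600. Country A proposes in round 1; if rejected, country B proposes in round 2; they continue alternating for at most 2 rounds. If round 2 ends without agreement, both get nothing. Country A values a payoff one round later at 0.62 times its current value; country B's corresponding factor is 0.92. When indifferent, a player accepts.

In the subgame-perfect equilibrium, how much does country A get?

Round 2 (country B proposes): country A will accept anything ≥ 0, so country B offers 0 and keeps 600.
Round 1 (country A proposes): country B can get 600 next round, worth 0.92 × 600 = 552 now, so country A offers 552, keeping 48.

48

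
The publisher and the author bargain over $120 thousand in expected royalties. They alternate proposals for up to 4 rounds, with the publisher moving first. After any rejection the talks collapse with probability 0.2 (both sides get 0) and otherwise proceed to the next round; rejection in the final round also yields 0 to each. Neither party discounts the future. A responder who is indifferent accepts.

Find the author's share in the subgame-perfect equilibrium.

80.64

Round 4 (the author proposes): the publisher will accept anything ≥ 0, so the author offers 0 and keeps 120.
Round 3 (the publisher proposes): rejecting gives the author an expected 0.8 × 120 = 96; the publisher offers that and keeps 24.
Round 2 (the author proposes): rejecting gives the publisher an expected 0.8 × 24 = 19.2. The author offers 19.2 and keeps 120 − 19.2 = 100.8.
Round 1 (the publisher proposes): rejecting gives the author an expected 0.8 × 100.8 = 80.64, so the publisher offers 80.64, keeping 39.36.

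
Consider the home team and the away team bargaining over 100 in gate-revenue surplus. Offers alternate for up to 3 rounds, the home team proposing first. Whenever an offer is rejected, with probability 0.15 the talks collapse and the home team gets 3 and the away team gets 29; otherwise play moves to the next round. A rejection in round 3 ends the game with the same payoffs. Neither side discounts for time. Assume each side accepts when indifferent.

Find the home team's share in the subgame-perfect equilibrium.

62.33

Round 3 (the home team proposes): the away team gets 29 if talks fail, so the home team offers 29 and keeps 71.
Round 2 (the away team proposes): rejecting gives the home team an expected 0.85 × 71 + 0.15 × 3 = 60.8. The away team offers 60.8 and keeps 100 − 60.8 = 39.2.
Round 1 (the home team proposes): rejecting gives the away team an expected 0.85 × 39.2 + 0.15 × 29 = 37.67; the home team offers that and keeps 62.33.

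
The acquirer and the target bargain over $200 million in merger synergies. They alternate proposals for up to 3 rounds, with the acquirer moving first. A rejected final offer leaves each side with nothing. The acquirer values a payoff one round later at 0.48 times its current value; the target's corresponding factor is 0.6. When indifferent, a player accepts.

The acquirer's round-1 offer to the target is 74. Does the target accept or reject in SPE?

Round 3 (the acquirer proposes): rejection yields 0 for the target; the acquirer offers 0 and keeps 200.
Round 2 (the target proposes): the acquirer can get 200 next round, worth 0.48 × 200 = 96 now; the target offers that and keeps 104.
So by rejecting in round 1, the target gets 104 next round, worth 0.6 × 104 = 62.4 now.
Offer 74 ≥ 62.4, so the target accepts.

Accept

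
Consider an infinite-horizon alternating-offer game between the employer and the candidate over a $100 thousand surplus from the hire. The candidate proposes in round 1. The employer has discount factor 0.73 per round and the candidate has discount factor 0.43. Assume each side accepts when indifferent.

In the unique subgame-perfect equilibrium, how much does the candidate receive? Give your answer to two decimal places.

When the candidate proposes, the employer accepts any offer worth at least 0.73 times what the employer would get by proposing next round; and vice versa.
This gives x = 100 − 0.73y and y = 100 − 0.43x, where x and y are each side's share when it proposes.
Hence (1 − 0.73·0.43)x = 100(1 − 0.73), i.e. 0.6861·x = 27.
x ≈ 39.3529; the employer's share is 100 − x ≈ 60.6471.

39.35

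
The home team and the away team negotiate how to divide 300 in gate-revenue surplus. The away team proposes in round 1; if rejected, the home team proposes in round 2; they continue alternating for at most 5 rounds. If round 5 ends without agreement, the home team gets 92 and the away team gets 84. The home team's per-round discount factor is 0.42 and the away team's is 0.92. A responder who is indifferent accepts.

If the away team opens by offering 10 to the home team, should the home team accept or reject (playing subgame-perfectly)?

Round 5 (the away team proposes): the home team gets 92 if talks fail, so the away team offers 92 and keeps 208.
Round 4 (the home team proposes): the away team can get 208 next round, worth 0.92 × 208 = 191.36 now; the home team offers that and keeps 108.64.
Round 3 (the away team proposes): the home team can get 108.64 next round, worth 0.42 × 108.64 = 45.6288 now, so the away team offers 45.6288, keeping 254.3712.
Round 2 (the home team proposes): the away team can get 254.3712 next round, worth 0.92 × 254.3712 = 234.021504 now, so the home team offers 234.021504, keeping 65.978496.
So by rejecting in round 1, the home team gets 65.978496 next round, worth 0.42 × 65.978496 = 27.71096832 now.
Offer 10 < 27.71096832, so the home team rejects.

Reject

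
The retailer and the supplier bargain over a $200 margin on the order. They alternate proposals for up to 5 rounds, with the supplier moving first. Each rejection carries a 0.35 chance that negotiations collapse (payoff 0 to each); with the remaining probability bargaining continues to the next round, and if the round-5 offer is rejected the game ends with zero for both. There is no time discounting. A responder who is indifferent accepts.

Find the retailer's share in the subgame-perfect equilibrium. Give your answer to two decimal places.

By backward induction:
Round 5 (the supplier proposes): rejection yields 0 for the retailer; the supplier offers 0 and keeps 200.
Round 4 (the retailer proposes): rejecting gives the supplier an expected 0.65 × 200 = 130, so the retailer offers 130, keeping 70.
Round 3 (the supplier proposes): rejecting gives the retailer an expected 0.65 × 70 = 45.5. The supplier offers 45.5 and keeps 200 − 45.5 = 154.5.
Round 2 (the retailer proposes): rejecting gives the supplier an expected 0.65 × 154.5 = 100.425; the retailer offers that and keeps 99.575.
Round 1 (the supplier proposes): rejecting gives the retailer an expected 0.65 × 99.575 = 64.72375; the supplier offers that and keeps 135.27625.

64.72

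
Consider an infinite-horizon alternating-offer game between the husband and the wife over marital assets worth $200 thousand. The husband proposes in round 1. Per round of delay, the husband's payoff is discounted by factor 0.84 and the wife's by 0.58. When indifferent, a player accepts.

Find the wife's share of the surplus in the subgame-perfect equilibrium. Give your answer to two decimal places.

36.19

In a stationary SPE each proposer offers the other exactly their discounted continuation value.
If the husband keeps x when proposing and the wife keeps y when proposing, then x = 200 − 0.58y and y = 200 − 0.84x.
Solving: x = 200(1 − 0.58) / (1 − 0.84·0.58) = 84 / 0.5128 ≈ 163.8066.
The wife gets 200 − 163.8066 ≈ 36.1934.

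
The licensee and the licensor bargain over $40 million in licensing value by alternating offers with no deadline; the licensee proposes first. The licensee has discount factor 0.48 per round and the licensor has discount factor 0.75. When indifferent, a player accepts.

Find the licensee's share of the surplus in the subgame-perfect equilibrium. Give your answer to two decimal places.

15.63

Let x be the licensee's share when the licensee proposes and y be the licensor's share when the licensor proposes.
The licensor accepts iff offered ≥ 0.75·y, so x = 40 − 0.75y. Symmetrically y = 40 − 0.48x.
Substituting: x = 40 − 0.75(40 − 0.48x), giving x(1 − 0.48·0.75) = 40(1 − 0.75).
So x = 40 × 0.25 / 0.64 = 15.625, and the licensor receives 40 − x = 24.375.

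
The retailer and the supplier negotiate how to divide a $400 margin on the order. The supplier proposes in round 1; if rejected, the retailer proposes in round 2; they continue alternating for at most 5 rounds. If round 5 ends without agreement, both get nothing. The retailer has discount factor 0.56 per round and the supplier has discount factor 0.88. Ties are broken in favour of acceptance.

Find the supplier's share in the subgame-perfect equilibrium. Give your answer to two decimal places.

359.87

Work backward from the last round.
Round 5 (the supplier proposes): rejection yields 0 for the retailer; the supplier offers 0 and keeps 400.
Round 4 (the retailer proposes): the supplier can get 400 next round, worth 0.88 × 400 = 352 now; the retailer offers that and keeps 48.
Round 3 (the supplier proposes): the retailer can get 48 next round, worth 0.56 × 48 = 26.88 now. The supplier offers 26.88 and keeps 400 − 26.88 = 373.12.
Round 2 (the retailer proposes): the supplier can get 373.12 next round, worth 0.88 × 373.12 = 328.3456 now, so the retailer offers 328.3456, keeping 71.6544.
Round 1 (the supplier proposes): the retailer can get 71.6544 next round, worth 0.56 × 71.6544 = 40.126464 now; the supplier offers that and keeps 359.873536.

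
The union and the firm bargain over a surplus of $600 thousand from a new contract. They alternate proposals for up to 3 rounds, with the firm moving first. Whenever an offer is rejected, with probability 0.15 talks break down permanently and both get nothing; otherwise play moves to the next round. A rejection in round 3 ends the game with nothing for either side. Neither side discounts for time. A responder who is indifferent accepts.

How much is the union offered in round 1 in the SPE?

76.5

Round 3 (the firm proposes): rejection yields 0 for the union; the firm offers 0 and keeps 600.
Round 2 (the union proposes): rejecting gives the firm an expected 0.85 × 600 = 510. The union offers 510 and keeps 600 − 510 = 90.
Round 1 (the firm proposes): rejecting gives the union an expected 0.85 × 90 = 76.5. The firm offers 76.5 and keeps 600 − 76.5 = 523.5.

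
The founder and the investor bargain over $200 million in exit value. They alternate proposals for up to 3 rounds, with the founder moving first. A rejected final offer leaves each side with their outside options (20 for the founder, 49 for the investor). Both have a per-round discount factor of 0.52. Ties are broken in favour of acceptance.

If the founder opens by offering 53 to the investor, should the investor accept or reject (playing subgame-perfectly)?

Round 3 (the founder proposes): the investor gets 49 if talks fail, so the founder offers 49 and keeps 151.
Round 2 (the investor proposes): the founder can get 151 next round, worth 0.52 × 151 = 78.52 now, so the investor offers 78.52, keeping 121.48.
So by rejecting in round 1, the investor gets 121.48 next round, worth 0.52 × 121.48 = 63.1696 now.
Offer 53 < 63.1696, so the investor rejects.

Reject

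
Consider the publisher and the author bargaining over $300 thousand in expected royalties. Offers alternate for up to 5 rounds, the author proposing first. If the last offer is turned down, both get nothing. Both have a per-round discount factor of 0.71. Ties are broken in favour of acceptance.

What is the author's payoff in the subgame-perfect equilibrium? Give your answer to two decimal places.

Solve by backward induction from round 5.
Round 5 (the author proposes): the publisher will accept anything ≥ 0, so the author offers 0 and keeps 300.
Round 4 (the publisher proposes): the author can get 300 next round, worth 0.71 × 300 = 213 now; the publisher offers that and keeps 87.
Round 3 (the author proposes): the publisher can get 87 next round, worth 0.71 × 87 = 61.77 now; the author offers that and keeps 238.23.
Round 2 (the publisher proposes): the author can get 238.23 next round, worth 0.71 × 238.23 = 169.1433 now; the publisher offers that and keeps 130.8567.
Round 1 (the author proposes): the publisher can get 130.8567 next round, worth 0.71 × 130.8567 = 92.908257 now. The author offers 92.908257 and keeps 300 − 92.908257 = 207.091743.

207.09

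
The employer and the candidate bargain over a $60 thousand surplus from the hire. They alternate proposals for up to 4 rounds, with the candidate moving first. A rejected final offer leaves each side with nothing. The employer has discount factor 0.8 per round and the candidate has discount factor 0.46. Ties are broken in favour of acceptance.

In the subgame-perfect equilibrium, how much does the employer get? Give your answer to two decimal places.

43.58

Round 4 (the employer proposes): the candidate will accept anything ≥ 0, so the employer offers 0 and keeps 60.
Round 3 (the candidate proposes): the employer can get 60 next round, worth 0.8 × 60 = 48 now, so the candidate offers 48, keeping 12.
Round 2 (the employer proposes): the candidate can get 12 next round, worth 0.46 × 12 = 5.52 now; the employer offers that and keeps 54.48.
Round 1 (the candidate proposes): the employer can get 54.48 next round, worth 0.8 × 54.48 = 43.584 now. The candidate offers 43.584 and keeps 60 − 43.584 = 16.416.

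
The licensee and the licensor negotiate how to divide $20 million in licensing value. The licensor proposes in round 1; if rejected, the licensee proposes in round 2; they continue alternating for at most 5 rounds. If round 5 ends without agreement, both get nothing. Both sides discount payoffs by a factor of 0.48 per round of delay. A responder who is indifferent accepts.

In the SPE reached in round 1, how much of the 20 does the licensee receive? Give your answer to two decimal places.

Round 5 (the licensor proposes): rejection yields 0 for the licensee; the licensor offers 0 and keeps 20.
Round 4 (the licensee proposes): the licensor can get 20 next round, worth 0.48 × 20 = 9.6 now; the licensee offers that and keeps 10.4.
Round 3 (the licensor proposes): the licensee can get 10.4 next round, worth 0.48 × 10.4 = 4.992 now; the licensor offers that and keeps 15.008.
Round 2 (the licensee proposes): the licensor can get 15.008 next round, worth 0.48 × 15.008 = 7.20384 now, so the licensee offers 7.20384, keeping 12.79616.
Round 1 (the licensor proposes): the licensee can get 12.79616 next round, worth 0.48 × 12.79616 = 6.1421568 now; the licensor offers that and keeps 13.8578432.

6.14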